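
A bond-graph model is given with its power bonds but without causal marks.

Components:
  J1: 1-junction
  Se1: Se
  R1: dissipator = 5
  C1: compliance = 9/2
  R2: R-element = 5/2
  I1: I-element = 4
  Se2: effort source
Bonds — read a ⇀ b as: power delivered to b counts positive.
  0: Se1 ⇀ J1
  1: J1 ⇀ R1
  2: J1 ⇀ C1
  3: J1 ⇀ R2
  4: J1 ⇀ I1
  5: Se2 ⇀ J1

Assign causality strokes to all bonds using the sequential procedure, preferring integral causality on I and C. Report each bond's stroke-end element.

β0 stroke→J1
β1 stroke→J1
β2 stroke→J1
β3 stroke→J1
β4 stroke→I1
β5 stroke→J1

b0 |J1  (source Se1 imposes e)
b5 |J1  (Se2 fixes effort; stroke away)
b2 |J1  (C1: C, integral causality)
b4 |I1  (I1 integral (f out))
b1 |J1  (1-jn J1 has f-setter on 4)
b3 |J1  (J1: bond 4 brought flow, rest push out)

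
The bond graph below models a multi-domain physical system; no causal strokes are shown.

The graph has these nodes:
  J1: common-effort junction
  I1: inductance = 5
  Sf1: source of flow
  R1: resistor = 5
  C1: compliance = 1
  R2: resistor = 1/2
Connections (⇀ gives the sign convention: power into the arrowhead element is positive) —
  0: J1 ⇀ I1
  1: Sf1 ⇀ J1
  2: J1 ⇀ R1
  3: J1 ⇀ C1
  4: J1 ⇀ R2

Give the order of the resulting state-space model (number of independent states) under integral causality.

bond 1 stroke at Sf1  (Sf1: flow source, stroke at near end)
bond 0 stroke at I1  (I1 outputs flow p/I1)
bond 3 stroke at J1  (C1: C, integral causality)
bond 2 stroke at R1  (common-e at J1 fixed by 3)
bond 4 stroke at R2  (0-jn J1 has e-setter on 3)

2  (C1, I1 all integral)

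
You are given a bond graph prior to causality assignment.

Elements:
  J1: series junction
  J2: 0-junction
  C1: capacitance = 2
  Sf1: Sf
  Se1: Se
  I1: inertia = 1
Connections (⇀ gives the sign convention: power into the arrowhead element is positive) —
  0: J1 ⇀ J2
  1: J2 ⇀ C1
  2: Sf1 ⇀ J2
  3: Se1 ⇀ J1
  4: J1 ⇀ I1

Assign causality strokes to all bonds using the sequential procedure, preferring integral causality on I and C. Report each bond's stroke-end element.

#2 →Sf1  (Sf1: flow source, stroke at near end)
#3 →J1  (Se1: effort source, stroke at far end)
#1 →J2  (C1: C, integral causality)
#0 →J1  (J2 effort already set via bond 1)
#4 →I1  (J1: last free bond brings flow in)

bond 0 stroke→J1
bond 1 stroke→J2
bond 2 stroke→Sf1
bond 3 stroke→J1
bond 4 stroke→I1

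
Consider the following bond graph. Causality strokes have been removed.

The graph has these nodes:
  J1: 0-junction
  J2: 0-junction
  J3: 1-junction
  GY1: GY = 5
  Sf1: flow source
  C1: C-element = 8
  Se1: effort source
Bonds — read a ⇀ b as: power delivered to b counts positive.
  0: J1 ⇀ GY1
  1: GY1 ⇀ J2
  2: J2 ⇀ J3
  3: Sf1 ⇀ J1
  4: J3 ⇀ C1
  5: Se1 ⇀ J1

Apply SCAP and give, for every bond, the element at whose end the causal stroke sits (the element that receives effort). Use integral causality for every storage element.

β0 |GY1
β1 |GY1
β2 |J2
β3 |Sf1
β4 |J3
β5 |J1

#3 stroke at Sf1  (Sf1 fixes flow; stroke at Sf1)
#5 stroke at J1  (Se1: effort source, stroke at far end)
#0 stroke at GY1  (J1: bond 5 brought effort, rest push out)
#1 stroke at GY1  (GY GY1: same side as bond 0)
#2 stroke at J2  (J2 needs exactly one e-in)
#4 stroke at J3  (J3 flow already set via bond 2)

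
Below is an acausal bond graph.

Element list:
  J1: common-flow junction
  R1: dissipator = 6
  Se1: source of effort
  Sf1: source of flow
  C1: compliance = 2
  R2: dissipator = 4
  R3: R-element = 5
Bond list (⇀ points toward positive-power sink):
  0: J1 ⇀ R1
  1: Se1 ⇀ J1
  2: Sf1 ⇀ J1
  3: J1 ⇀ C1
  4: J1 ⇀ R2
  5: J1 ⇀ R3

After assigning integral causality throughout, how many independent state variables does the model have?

1  (C1 all integral)

bond 1 stroke→J1  (Se1 (Se) sets effort on bond)
bond 2 stroke→Sf1  (Sf1 fixes flow; stroke at Sf1)
bond 0 stroke→J1  (1-jn J1 has f-setter on 2)
bond 3 stroke→J1  (J1 flow already set via bond 2)
bond 4 stroke→J1  (J1 flow already set via bond 2)
bond 5 stroke→J1  (J1: bond 2 brought flow, rest push out)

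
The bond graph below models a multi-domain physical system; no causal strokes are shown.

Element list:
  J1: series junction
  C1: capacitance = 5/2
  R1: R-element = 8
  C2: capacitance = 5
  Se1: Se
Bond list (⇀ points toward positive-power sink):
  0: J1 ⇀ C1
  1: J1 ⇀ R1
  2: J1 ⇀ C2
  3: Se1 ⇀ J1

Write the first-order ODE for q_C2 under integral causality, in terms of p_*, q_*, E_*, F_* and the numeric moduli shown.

dq_C2/dt = E_Se1/8 - q_C1/20 - q_C2/40

#3 →J1  (Se1 fixes effort; stroke away)
#0 →J1  (C1: C, integral causality)
#2 →J1  (prefer integral on C2)
#1 →R1  (closing 1-jn rule on J1)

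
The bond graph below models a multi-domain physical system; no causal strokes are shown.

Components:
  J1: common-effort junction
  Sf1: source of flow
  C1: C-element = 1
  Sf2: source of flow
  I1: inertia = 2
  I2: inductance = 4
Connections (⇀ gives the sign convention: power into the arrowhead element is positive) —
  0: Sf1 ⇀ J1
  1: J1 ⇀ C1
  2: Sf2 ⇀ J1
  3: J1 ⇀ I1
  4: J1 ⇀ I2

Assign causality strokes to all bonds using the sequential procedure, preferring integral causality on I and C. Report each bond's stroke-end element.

β0 →Sf1
β1 →J1
β2 →Sf2
β3 →I1
β4 →I2

#0 stroke at Sf1  (Sf1: flow source, stroke at near end)
#2 stroke at Sf2  (Sf2: flow source, stroke at near end)
#1 stroke at J1  (prefer integral on C1)
#3 stroke at I1  (J1 effort already set via bond 1)
#4 stroke at I2  (common-e at J1 fixed by 1)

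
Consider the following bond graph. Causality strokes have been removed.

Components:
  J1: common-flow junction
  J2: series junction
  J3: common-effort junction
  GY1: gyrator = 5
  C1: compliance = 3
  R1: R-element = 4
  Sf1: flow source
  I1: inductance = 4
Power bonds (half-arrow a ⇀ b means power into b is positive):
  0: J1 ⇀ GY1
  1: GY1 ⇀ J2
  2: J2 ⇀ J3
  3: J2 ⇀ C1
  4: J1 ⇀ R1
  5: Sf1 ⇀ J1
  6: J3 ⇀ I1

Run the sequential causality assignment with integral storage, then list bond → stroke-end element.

b0 stroke→J1
b1 stroke→J2
b2 stroke→J3
b3 stroke→J2
b4 stroke→J1
b5 stroke→Sf1
b6 stroke→I1

#5 stroke at Sf1  (Sf1 fixes flow; stroke at Sf1)
#0 stroke at J1  (common-f at J1 fixed by 5)
#4 stroke at J1  (J1 flow already set via bond 5)
#1 stroke at J2  (GY1 both-in/both-out from 0)
#3 stroke at J2  (C1: C, integral causality)
#2 stroke at J3  (J2 needs exactly one f-in)
#6 stroke at I1  (J3 effort already set via bond 2)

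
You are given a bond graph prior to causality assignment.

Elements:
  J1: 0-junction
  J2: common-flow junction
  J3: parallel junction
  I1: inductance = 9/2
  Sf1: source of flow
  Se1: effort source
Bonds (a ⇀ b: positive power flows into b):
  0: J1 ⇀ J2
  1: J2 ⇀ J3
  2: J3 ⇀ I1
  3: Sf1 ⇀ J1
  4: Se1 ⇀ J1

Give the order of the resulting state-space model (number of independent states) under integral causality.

bond 3 stroke at Sf1  (Sf1 (Sf) sets flow on bond)
bond 4 stroke at J1  (Se1 fixes effort; stroke away)
bond 0 stroke at J2  (common-e at J1 fixed by 4)
bond 1 stroke at J3  (J2: last free bond brings flow in)
bond 2 stroke at I1  (J3 effort already set via bond 1)

1  (I1 all integral)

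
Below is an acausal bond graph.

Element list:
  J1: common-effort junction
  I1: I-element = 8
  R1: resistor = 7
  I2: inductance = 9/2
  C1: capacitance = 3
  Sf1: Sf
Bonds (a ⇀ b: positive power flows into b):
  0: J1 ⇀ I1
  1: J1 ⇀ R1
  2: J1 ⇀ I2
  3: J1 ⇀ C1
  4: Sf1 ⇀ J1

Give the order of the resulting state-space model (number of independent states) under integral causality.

#4 stroke at Sf1  (Sf1: flow source, stroke at near end)
#0 stroke at I1  (I1: I, integral causality)
#2 stroke at I2  (prefer integral on I2)
#3 stroke at J1  (C1: C, integral causality)
#1 stroke at R1  (J1 effort already set via bond 3)

3  (C1, I1, I2 all integral)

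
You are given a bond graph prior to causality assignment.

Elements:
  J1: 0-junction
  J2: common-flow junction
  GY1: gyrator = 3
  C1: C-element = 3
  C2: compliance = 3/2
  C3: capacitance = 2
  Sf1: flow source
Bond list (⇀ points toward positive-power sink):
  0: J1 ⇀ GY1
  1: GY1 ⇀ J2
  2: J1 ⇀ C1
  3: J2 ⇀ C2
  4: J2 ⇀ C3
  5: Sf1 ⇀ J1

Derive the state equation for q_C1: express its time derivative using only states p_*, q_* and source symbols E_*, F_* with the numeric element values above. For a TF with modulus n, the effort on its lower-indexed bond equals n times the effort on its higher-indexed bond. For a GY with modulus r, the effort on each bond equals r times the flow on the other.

dq_C1/dt = F_Sf1 - 2*q_C2/9 - q_C3/6

bond 5 →Sf1  (Sf1: flow source, stroke at near end)
bond 2 →J1  (C1: C, integral causality)
bond 0 →GY1  (J1 effort already set via bond 2)
bond 1 →GY1  (GY GY1: same side as bond 0)
bond 3 →J2  (common-f at J2 fixed by 1)
bond 4 →J2  (common-f at J2 fixed by 1)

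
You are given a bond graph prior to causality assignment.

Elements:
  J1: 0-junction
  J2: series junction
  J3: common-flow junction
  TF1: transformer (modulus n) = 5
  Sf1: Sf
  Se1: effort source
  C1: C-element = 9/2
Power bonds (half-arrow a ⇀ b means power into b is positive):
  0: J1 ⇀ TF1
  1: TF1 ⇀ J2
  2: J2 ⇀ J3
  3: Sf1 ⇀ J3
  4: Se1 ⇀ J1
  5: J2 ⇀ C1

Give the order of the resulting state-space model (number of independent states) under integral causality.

1  (C1 all integral)

b3 stroke→Sf1  (Sf1: flow source, stroke at near end)
b4 stroke→J1  (Se1 fixes effort; stroke away)
b0 stroke→TF1  (J1: bond 4 brought effort, rest push out)
b2 stroke→J3  (common-f at J3 fixed by 3)
b1 stroke→J2  (TF1 one-in-one-out from 0)
b5 stroke→J2  (J2 flow already set via bond 2)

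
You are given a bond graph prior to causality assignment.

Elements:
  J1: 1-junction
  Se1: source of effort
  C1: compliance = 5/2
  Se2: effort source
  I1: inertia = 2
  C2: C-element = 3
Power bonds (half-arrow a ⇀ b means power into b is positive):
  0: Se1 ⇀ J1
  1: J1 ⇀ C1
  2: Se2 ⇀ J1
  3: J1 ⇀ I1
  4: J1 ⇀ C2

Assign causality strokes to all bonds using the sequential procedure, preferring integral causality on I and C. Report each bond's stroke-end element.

β0 stroke at J1  (Se1 fixes effort; stroke away)
β2 stroke at J1  (Se2 fixes effort; stroke away)
β1 stroke at J1  (C1 integral (e out))
β3 stroke at I1  (I1 integral (f out))
β4 stroke at J1  (J1 flow already set via bond 3)

b0 →J1
b1 →J1
b2 →J1
b3 →I1
b4 →J1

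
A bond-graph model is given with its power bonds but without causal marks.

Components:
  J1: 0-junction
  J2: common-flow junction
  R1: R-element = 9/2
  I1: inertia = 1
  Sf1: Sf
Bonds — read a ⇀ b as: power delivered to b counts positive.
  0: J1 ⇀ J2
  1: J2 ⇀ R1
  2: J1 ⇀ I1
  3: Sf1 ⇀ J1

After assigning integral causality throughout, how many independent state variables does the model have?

β3 →Sf1  (Sf1 fixes flow; stroke at Sf1)
β2 →I1  (I1 outputs flow p/I1)
β0 →J1  (only one effort-in slot at J1)
β1 →J2  (1-jn J2 has f-setter on 0)

1  (I1 all integral)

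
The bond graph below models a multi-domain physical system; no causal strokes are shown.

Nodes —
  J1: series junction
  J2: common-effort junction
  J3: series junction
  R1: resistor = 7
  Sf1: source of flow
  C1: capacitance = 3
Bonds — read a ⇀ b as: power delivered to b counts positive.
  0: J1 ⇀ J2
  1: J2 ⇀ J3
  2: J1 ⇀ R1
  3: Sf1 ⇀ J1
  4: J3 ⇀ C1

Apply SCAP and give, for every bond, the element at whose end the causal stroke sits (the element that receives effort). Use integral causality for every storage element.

bond 0 stroke→J1
bond 1 stroke→J2
bond 2 stroke→J1
bond 3 stroke→Sf1
bond 4 stroke→J3

#3 →Sf1  (Sf1 fixes flow; stroke at Sf1)
#0 →J1  (J1: bond 3 brought flow, rest push out)
#2 →J1  (1-jn J1 has f-setter on 3)
#1 →J2  (closing 0-jn rule on J2)
#4 →J3  (common-f at J3 fixed by 1)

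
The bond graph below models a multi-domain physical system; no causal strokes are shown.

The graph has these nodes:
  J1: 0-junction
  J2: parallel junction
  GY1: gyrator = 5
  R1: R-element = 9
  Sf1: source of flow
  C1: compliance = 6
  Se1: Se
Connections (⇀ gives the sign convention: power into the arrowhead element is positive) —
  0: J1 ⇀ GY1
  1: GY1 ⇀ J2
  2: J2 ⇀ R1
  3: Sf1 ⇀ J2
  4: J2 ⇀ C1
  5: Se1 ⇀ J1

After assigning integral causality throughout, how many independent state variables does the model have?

β3 →Sf1  (Sf1 (Sf) sets flow on bond)
β5 →J1  (Se1 (Se) sets effort on bond)
β0 →GY1  (J1: bond 5 brought effort, rest push out)
β1 →GY1  (GY1 both-in/both-out from 0)
β4 →J2  (C1: C, integral causality)
β2 →R1  (0-jn J2 has e-setter on 4)

1  (C1 all integral)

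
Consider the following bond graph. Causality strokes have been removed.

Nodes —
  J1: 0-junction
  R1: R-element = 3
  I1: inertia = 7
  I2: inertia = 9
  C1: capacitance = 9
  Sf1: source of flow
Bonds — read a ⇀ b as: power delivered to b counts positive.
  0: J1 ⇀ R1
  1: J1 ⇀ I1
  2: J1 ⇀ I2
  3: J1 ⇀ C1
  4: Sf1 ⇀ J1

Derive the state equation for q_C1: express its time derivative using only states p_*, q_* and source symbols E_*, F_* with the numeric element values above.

b4 →Sf1  (Sf1: flow source, stroke at near end)
b1 →I1  (I1: I, integral causality)
b2 →I2  (prefer integral on I2)
b3 →J1  (prefer integral on C1)
b0 →R1  (0-jn J1 has e-setter on 3)

dq_C1/dt = F_Sf1 - p_I1/7 - p_I2/9 - q_C1/27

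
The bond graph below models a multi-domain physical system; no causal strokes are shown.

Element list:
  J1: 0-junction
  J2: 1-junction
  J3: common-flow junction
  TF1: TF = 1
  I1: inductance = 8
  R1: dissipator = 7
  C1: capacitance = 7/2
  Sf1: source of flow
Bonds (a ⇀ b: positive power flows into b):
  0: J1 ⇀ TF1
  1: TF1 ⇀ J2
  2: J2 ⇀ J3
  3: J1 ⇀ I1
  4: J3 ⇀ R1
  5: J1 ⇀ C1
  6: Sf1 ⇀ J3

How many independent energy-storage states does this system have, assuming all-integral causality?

2  (C1, I1 all integral)

b6 |Sf1  (Sf1: flow source, stroke at near end)
b2 |J3  (1-jn J3 has f-setter on 6)
b4 |J3  (common-f at J3 fixed by 6)
b1 |J2  (J2: bond 2 brought flow, rest push out)
b0 |TF1  (TF1 one-in-one-out from 1)
b3 |I1  (I1 integral (f out))
b5 |J1  (J1: last free bond brings effort in)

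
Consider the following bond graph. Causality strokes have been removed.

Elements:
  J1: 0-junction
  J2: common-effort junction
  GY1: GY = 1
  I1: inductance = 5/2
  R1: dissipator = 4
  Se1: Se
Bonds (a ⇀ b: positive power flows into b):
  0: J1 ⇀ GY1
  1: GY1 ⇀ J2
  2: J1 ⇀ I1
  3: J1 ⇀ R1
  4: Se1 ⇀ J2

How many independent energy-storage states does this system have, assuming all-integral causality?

b4 |J2  (Se1 fixes effort; stroke away)
b1 |GY1  (common-e at J2 fixed by 4)
b0 |GY1  (through GY1, causality inverts; strokes same side of GY1)
b2 |I1  (I1 outputs flow p/I1)
b3 |J1  (only one effort-in slot at J1)

1  (I1 all integral)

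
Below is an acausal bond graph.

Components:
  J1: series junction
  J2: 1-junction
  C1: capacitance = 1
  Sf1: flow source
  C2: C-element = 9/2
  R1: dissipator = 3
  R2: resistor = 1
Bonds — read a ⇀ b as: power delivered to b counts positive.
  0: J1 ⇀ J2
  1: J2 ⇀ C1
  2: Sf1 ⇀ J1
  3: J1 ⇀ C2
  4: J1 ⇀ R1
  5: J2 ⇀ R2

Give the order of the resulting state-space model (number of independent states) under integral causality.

2  (C1, C2 all integral)

b2 →Sf1  (Sf1: flow source, stroke at near end)
b0 →J1  (J1: bond 2 brought flow, rest push out)
b3 →J1  (J1: bond 2 brought flow, rest push out)
b4 →J1  (J1 flow already set via bond 2)
b1 →J2  (J2: bond 0 brought flow, rest push out)
b5 →J2  (common-f at J2 fixed by 0)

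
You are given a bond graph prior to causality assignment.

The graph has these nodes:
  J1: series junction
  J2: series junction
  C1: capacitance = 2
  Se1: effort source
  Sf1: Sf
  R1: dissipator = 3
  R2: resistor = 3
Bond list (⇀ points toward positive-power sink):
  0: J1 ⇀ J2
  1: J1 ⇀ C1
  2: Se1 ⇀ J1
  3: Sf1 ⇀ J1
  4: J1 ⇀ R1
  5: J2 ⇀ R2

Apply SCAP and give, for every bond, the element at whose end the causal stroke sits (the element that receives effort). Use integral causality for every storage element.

#0 stroke→J1
#1 stroke→J1
#2 stroke→J1
#3 stroke→Sf1
#4 stroke→J1
#5 stroke→J2

bond 2 stroke at J1  (Se1: effort source, stroke at far end)
bond 3 stroke at Sf1  (Sf1 fixes flow; stroke at Sf1)
bond 0 stroke at J1  (J1: bond 3 brought flow, rest push out)
bond 1 stroke at J1  (common-f at J1 fixed by 3)
bond 4 stroke at J1  (common-f at J1 fixed by 3)
bond 5 stroke at J2  (1-jn J2 has f-setter on 0)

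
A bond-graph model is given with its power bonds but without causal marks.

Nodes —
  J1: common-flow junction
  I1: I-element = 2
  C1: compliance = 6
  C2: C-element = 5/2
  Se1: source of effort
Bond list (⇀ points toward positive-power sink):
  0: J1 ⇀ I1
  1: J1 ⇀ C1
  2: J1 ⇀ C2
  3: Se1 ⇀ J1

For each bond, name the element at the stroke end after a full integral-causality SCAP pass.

#3 |J1  (Se1: effort source, stroke at far end)
#0 |I1  (I1 integral (f out))
#1 |J1  (J1: bond 0 brought flow, rest push out)
#2 |J1  (common-f at J1 fixed by 0)

bond 0 stroke→I1
bond 1 stroke→J1
bond 2 stroke→J1
bond 3 stroke→J1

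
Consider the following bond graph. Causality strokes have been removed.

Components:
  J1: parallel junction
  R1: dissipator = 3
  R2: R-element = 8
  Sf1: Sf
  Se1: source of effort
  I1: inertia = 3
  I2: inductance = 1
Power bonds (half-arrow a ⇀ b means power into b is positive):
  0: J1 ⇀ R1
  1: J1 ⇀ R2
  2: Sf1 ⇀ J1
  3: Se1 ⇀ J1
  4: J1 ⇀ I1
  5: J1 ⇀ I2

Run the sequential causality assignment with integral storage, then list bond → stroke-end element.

bond 0 stroke→R1
bond 1 stroke→R2
bond 2 stroke→Sf1
bond 3 stroke→J1
bond 4 stroke→I1
bond 5 stroke→I2

b2 stroke at Sf1  (source Sf1 imposes f)
b3 stroke at J1  (Se1 fixes effort; stroke away)
b0 stroke at R1  (0-jn J1 has e-setter on 3)
b1 stroke at R2  (J1: bond 3 brought effort, rest push out)
b4 stroke at I1  (0-jn J1 has e-setter on 3)
b5 stroke at I2  (J1: bond 3 brought effort, rest push out)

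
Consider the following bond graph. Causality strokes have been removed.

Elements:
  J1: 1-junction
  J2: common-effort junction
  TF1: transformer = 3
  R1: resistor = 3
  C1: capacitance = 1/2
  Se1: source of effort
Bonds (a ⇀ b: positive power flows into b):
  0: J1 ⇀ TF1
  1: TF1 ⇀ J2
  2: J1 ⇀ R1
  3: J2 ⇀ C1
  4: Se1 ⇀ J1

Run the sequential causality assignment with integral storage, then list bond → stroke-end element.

b4 →J1  (Se1 fixes effort; stroke away)
b3 →J2  (C1: C, integral causality)
b1 →TF1  (0-jn J2 has e-setter on 3)
b0 →J1  (TF TF1: opposite of bond 1)
b2 →R1  (J1 needs exactly one f-in)

β0 |J1
β1 |TF1
β2 |R1
β3 |J2
β4 |J1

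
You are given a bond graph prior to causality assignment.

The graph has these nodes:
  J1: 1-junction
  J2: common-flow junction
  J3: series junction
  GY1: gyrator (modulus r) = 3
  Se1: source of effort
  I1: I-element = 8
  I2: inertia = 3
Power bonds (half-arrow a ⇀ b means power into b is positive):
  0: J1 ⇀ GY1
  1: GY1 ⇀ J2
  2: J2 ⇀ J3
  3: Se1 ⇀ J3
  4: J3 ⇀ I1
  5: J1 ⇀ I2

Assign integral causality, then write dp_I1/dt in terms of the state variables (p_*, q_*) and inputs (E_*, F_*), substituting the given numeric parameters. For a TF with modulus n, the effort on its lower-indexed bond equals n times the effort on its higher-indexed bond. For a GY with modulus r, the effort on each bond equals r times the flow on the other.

bond 3 stroke→J3  (Se1: effort source, stroke at far end)
bond 4 stroke→I1  (prefer integral on I1)
bond 2 stroke→J3  (common-f at J3 fixed by 4)
bond 1 stroke→J2  (1-jn J2 has f-setter on 2)
bond 0 stroke→J1  (GY1: gyrator matches bond 1)
bond 5 stroke→I2  (closing 1-jn rule on J1)

dp_I1/dt = E_Se1 + p_I2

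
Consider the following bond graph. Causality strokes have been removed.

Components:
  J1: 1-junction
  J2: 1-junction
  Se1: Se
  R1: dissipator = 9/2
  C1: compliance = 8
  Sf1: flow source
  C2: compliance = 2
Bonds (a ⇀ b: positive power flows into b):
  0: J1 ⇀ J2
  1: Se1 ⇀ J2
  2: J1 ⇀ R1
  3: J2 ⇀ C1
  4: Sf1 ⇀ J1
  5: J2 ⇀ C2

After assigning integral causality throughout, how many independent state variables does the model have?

bond 1 |J2  (source Se1 imposes e)
bond 4 |Sf1  (Sf1 fixes flow; stroke at Sf1)
bond 0 |J1  (1-jn J1 has f-setter on 4)
bond 2 |J1  (common-f at J1 fixed by 4)
bond 3 |J2  (1-jn J2 has f-setter on 0)
bond 5 |J2  (J2 flow already set via bond 0)

2  (C1, C2 all integral)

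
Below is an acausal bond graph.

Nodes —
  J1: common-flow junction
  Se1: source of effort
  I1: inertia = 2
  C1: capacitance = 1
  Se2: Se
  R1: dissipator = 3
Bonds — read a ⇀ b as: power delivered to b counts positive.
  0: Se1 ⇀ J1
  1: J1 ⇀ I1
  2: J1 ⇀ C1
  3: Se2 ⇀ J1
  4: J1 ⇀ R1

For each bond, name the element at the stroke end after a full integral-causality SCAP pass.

bond 0 →J1
bond 1 →I1
bond 2 →J1
bond 3 →J1
bond 4 →J1

β0 |J1  (source Se1 imposes e)
β3 |J1  (Se2 (Se) sets effort on bond)
β1 |I1  (I1 integral (f out))
β2 |J1  (J1: bond 1 brought flow, rest push out)
β4 |J1  (J1: bond 1 brought flow, rest push out)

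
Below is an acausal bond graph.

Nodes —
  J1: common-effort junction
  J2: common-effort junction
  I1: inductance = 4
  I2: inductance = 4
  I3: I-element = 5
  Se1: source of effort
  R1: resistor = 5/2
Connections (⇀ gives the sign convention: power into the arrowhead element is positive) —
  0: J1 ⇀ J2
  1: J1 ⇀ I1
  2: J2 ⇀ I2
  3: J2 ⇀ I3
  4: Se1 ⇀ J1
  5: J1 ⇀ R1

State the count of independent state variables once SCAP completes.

3  (I1, I2, I3 all integral)

β4 →J1  (source Se1 imposes e)
β0 →J2  (0-jn J1 has e-setter on 4)
β1 →I1  (J1: bond 4 brought effort, rest push out)
β5 →R1  (J1: bond 4 brought effort, rest push out)
β2 →I2  (common-e at J2 fixed by 0)
β3 →I3  (0-jn J2 has e-setter on 0)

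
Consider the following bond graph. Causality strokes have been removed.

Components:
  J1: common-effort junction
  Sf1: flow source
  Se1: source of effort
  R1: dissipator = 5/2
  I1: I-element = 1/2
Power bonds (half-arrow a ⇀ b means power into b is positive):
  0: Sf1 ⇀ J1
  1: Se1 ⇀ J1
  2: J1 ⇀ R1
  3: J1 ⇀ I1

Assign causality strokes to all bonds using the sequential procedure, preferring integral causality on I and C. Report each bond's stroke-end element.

β0 stroke→Sf1  (source Sf1 imposes f)
β1 stroke→J1  (source Se1 imposes e)
β2 stroke→R1  (J1 effort already set via bond 1)
β3 stroke→I1  (J1 effort already set via bond 1)

β0 |Sf1
β1 |J1
β2 |R1
β3 |I1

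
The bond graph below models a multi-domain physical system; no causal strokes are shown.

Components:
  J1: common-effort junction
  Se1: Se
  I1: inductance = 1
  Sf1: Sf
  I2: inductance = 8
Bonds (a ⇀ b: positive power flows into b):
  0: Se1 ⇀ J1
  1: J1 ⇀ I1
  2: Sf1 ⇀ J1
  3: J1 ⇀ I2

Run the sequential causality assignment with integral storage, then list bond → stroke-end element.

b0 →J1
b1 →I1
b2 →Sf1
b3 →I2

#0 stroke→J1  (source Se1 imposes e)
#2 stroke→Sf1  (Sf1 (Sf) sets flow on bond)
#1 stroke→I1  (common-e at J1 fixed by 0)
#3 stroke→I2  (J1: bond 0 brought effort, rest push out)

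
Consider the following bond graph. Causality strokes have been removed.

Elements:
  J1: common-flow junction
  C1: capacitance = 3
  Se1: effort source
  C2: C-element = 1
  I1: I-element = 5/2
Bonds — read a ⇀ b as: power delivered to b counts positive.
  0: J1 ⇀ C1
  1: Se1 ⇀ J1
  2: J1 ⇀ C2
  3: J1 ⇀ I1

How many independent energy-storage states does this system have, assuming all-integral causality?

3  (C1, C2, I1 all integral)

b1 →J1  (Se1 fixes effort; stroke away)
b0 →J1  (C1 integral (e out))
b2 →J1  (C2 integral (e out))
b3 →I1  (only one flow-in slot at J1)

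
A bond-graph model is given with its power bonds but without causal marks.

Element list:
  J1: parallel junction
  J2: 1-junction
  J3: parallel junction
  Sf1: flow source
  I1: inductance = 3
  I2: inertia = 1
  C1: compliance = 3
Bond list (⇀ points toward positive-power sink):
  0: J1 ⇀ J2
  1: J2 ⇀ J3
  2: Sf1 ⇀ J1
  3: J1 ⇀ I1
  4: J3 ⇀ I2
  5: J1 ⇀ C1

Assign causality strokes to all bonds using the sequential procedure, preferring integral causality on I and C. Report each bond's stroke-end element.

b2 stroke→Sf1  (source Sf1 imposes f)
b3 stroke→I1  (I1 outputs flow p/I1)
b4 stroke→I2  (prefer integral on I2)
b1 stroke→J3  (only one effort-in slot at J3)
b0 stroke→J2  (J2 flow already set via bond 1)
b5 stroke→J1  (only one effort-in slot at J1)

bond 0 stroke→J2
bond 1 stroke→J3
bond 2 stroke→Sf1
bond 3 stroke→I1
bond 4 stroke→I2
bond 5 stroke→J1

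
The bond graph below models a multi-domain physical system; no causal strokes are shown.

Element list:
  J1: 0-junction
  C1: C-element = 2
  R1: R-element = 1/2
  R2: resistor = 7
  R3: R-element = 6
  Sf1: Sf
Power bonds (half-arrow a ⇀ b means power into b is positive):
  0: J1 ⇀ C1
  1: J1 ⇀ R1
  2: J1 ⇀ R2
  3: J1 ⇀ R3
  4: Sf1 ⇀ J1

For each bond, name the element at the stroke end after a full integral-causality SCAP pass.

bond 4 →Sf1  (Sf1 (Sf) sets flow on bond)
bond 0 →J1  (prefer integral on C1)
bond 1 →R1  (common-e at J1 fixed by 0)
bond 2 →R2  (J1: bond 0 brought effort, rest push out)
bond 3 →R3  (common-e at J1 fixed by 0)

b0 |J1
b1 |R1
b2 |R2
b3 |R3
b4 |Sf1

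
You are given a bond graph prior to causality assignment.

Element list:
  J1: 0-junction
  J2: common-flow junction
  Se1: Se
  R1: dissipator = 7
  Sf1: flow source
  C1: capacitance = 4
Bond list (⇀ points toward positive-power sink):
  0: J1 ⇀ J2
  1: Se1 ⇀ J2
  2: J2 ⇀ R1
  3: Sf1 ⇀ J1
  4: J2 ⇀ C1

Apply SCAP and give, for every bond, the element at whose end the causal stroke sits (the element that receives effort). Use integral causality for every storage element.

#0 stroke at J1
#1 stroke at J2
#2 stroke at J2
#3 stroke at Sf1
#4 stroke at J2

b1 |J2  (Se1 (Se) sets effort on bond)
b3 |Sf1  (Sf1 fixes flow; stroke at Sf1)
b0 |J1  (J1: last free bond brings effort in)
b2 |J2  (J2: bond 0 brought flow, rest push out)
b4 |J2  (common-f at J2 fixed by 0)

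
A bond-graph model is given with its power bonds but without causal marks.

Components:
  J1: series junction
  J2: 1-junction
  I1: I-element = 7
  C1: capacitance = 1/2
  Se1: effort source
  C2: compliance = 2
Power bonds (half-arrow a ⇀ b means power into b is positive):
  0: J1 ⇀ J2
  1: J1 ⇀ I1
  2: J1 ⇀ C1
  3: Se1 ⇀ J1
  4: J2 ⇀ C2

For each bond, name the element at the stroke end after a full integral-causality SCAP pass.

bond 0 stroke→J1
bond 1 stroke→I1
bond 2 stroke→J1
bond 3 stroke→J1
bond 4 stroke→J2

β3 |J1  (Se1 (Se) sets effort on bond)
β1 |I1  (I1: I, integral causality)
β0 |J1  (1-jn J1 has f-setter on 1)
β2 |J1  (common-f at J1 fixed by 1)
β4 |J2  (J2: bond 0 brought flow, rest push out)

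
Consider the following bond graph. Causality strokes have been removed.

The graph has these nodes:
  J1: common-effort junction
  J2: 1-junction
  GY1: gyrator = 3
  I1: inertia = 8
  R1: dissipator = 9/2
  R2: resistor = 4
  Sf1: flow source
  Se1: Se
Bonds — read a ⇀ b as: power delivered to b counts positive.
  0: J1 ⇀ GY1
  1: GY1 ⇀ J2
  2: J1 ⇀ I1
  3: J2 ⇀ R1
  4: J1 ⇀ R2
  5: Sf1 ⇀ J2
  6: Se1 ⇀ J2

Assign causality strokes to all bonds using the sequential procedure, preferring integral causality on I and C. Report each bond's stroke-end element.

b5 stroke at Sf1  (Sf1: flow source, stroke at near end)
b6 stroke at J2  (Se1: effort source, stroke at far end)
b1 stroke at J2  (common-f at J2 fixed by 5)
b3 stroke at J2  (common-f at J2 fixed by 5)
b0 stroke at J1  (GY1 both-in/both-out from 1)
b2 stroke at I1  (common-e at J1 fixed by 0)
b4 stroke at R2  (common-e at J1 fixed by 0)

b0 |J1
b1 |J2
b2 |I1
b3 |J2
b4 |R2
b5 |Sf1
b6 |J2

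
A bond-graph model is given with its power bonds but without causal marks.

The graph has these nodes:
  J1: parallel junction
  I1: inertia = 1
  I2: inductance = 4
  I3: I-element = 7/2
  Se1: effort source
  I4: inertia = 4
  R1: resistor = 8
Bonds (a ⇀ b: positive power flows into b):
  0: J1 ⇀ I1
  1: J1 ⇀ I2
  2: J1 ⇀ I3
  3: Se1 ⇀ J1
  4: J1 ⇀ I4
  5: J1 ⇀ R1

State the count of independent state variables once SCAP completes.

4  (I1, I2, I3, I4 all integral)

bond 3 stroke→J1  (Se1: effort source, stroke at far end)
bond 0 stroke→I1  (J1 effort already set via bond 3)
bond 1 stroke→I2  (common-e at J1 fixed by 3)
bond 2 stroke→I3  (common-e at J1 fixed by 3)
bond 4 stroke→I4  (J1: bond 3 brought effort, rest push out)
bond 5 stroke→R1  (J1: bond 3 brought effort, rest push out)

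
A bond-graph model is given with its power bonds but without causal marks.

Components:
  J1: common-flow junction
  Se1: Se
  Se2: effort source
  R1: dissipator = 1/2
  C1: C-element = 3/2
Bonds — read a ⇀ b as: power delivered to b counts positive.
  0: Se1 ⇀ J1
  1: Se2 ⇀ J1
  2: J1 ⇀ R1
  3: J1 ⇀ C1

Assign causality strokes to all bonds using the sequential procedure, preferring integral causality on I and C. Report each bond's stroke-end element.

β0 stroke at J1
β1 stroke at J1
β2 stroke at R1
β3 stroke at J1

#0 |J1  (Se1 fixes effort; stroke away)
#1 |J1  (Se2 fixes effort; stroke away)
#3 |J1  (prefer integral on C1)
#2 |R1  (J1 needs exactly one f-in)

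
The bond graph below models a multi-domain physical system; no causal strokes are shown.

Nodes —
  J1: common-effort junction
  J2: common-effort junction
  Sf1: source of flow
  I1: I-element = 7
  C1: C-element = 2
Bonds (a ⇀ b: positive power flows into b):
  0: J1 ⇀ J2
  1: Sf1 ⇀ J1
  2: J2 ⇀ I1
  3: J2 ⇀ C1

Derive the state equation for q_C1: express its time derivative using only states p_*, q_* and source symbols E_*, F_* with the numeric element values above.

β1 |Sf1  (source Sf1 imposes f)
β0 |J1  (J1 needs exactly one e-in)
β2 |I1  (I1 integral (f out))
β3 |J2  (closing 0-jn rule on J2)

dq_C1/dt = F_Sf1 - p_I1/7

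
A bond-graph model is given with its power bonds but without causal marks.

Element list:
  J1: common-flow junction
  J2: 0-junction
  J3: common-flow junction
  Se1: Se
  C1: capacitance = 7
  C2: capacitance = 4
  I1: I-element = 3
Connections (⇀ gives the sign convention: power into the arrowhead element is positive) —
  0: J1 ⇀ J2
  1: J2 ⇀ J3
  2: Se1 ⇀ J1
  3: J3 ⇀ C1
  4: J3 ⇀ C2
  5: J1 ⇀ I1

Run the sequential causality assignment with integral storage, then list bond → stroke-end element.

bond 0 |J1
bond 1 |J2
bond 2 |J1
bond 3 |J3
bond 4 |J3
bond 5 |I1

b2 |J1  (source Se1 imposes e)
b3 |J3  (C1: C, integral causality)
b4 |J3  (prefer integral on C2)
b1 |J2  (closing 1-jn rule on J3)
b0 |J1  (J2 effort already set via bond 1)
b5 |I1  (J1 needs exactly one f-in)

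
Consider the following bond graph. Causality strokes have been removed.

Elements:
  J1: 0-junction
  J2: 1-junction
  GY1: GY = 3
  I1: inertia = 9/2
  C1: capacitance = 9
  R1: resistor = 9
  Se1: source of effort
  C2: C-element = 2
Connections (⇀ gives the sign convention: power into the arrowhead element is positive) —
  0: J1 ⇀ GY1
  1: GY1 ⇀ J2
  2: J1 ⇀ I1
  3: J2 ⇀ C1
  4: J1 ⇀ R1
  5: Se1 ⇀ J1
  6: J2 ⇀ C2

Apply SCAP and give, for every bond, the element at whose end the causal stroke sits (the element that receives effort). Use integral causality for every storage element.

b5 →J1  (Se1: effort source, stroke at far end)
b0 →GY1  (J1: bond 5 brought effort, rest push out)
b2 →I1  (J1 effort already set via bond 5)
b4 →R1  (J1 effort already set via bond 5)
b1 →GY1  (GY1: gyrator matches bond 0)
b3 →J2  (1-jn J2 has f-setter on 1)
b6 →J2  (J2 flow already set via bond 1)

#0 |GY1
#1 |GY1
#2 |I1
#3 |J2
#4 |R1
#5 |J1
#6 |J2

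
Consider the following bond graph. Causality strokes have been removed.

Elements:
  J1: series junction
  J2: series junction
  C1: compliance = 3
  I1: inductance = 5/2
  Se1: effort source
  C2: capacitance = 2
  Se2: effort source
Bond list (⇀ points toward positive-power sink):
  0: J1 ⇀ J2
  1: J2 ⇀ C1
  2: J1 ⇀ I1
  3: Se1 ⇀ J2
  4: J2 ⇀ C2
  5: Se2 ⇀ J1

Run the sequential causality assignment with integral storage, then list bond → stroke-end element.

β3 |J2  (source Se1 imposes e)
β5 |J1  (Se2 (Se) sets effort on bond)
β1 |J2  (prefer integral on C1)
β2 |I1  (prefer integral on I1)
β0 |J1  (1-jn J1 has f-setter on 2)
β4 |J2  (common-f at J2 fixed by 0)

#0 →J1
#1 →J2
#2 →I1
#3 →J2
#4 →J2
#5 →J1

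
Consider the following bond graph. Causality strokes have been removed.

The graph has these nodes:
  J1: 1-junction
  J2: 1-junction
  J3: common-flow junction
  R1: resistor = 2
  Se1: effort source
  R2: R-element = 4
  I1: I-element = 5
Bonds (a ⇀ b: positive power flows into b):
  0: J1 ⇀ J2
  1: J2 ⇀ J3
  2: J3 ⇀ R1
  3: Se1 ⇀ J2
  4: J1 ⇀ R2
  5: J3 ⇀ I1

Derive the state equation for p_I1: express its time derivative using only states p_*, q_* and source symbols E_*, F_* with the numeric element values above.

#3 stroke at J2  (Se1 fixes effort; stroke away)
#5 stroke at I1  (I1: I, integral causality)
#1 stroke at J3  (common-f at J3 fixed by 5)
#2 stroke at J3  (1-jn J3 has f-setter on 5)
#0 stroke at J2  (1-jn J2 has f-setter on 1)
#4 stroke at J1  (1-jn J1 has f-setter on 0)

dp_I1/dt = E_Se1 - 6*p_I1/5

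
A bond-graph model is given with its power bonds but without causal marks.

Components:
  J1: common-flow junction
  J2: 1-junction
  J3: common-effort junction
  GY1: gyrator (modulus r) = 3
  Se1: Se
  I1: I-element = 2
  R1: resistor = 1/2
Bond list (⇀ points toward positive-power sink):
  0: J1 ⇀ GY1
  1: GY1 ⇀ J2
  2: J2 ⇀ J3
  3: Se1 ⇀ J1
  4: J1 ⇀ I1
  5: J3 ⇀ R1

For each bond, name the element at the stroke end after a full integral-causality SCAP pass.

#3 |J1  (source Se1 imposes e)
#4 |I1  (I1 integral (f out))
#0 |J1  (J1 flow already set via bond 4)
#1 |J2  (GY1 both-in/both-out from 0)
#2 |J3  (closing 1-jn rule on J2)
#5 |R1  (J3: bond 2 brought effort, rest push out)

β0 |J1
β1 |J2
β2 |J3
β3 |J1
β4 |I1
β5 |R1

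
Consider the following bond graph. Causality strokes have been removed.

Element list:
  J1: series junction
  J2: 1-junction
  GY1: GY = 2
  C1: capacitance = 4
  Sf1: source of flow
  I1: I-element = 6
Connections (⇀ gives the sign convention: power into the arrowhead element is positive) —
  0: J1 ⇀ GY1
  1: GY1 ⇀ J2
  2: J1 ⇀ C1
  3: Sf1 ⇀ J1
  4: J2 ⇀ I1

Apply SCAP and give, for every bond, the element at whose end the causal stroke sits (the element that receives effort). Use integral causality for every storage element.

b0 stroke at J1
b1 stroke at J2
b2 stroke at J1
b3 stroke at Sf1
b4 stroke at I1

β3 stroke at Sf1  (source Sf1 imposes f)
β0 stroke at J1  (J1: bond 3 brought flow, rest push out)
β2 stroke at J1  (common-f at J1 fixed by 3)
β1 stroke at J2  (GY1: gyrator matches bond 0)
β4 stroke at I1  (closing 1-jn rule on J2)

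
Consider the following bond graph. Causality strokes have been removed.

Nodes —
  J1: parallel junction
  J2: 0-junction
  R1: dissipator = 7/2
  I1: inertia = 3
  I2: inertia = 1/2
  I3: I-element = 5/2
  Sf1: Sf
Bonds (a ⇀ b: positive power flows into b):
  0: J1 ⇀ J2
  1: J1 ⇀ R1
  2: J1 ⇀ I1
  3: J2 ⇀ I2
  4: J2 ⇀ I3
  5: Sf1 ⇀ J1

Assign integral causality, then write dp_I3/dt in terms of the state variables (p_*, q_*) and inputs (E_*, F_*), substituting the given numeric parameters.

b5 |Sf1  (Sf1: flow source, stroke at near end)
b2 |I1  (I1: I, integral causality)
b3 |I2  (I2 outputs flow p/I2)
b4 |I3  (prefer integral on I3)
b0 |J2  (closing 0-jn rule on J2)
b1 |J1  (J1: last free bond brings effort in)

dp_I3/dt = 7*F_Sf1/2 - 7*p_I1/6 - 7*p_I2 - 7*p_I3/5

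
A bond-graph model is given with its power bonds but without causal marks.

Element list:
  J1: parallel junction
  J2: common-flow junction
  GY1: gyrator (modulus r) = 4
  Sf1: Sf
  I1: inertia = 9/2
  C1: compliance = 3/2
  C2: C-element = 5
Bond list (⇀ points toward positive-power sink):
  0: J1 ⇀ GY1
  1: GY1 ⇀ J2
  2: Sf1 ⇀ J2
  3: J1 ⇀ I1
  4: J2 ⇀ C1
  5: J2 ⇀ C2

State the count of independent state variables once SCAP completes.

3  (C1, C2, I1 all integral)

#2 stroke→Sf1  (Sf1 (Sf) sets flow on bond)
#1 stroke→J2  (1-jn J2 has f-setter on 2)
#4 stroke→J2  (common-f at J2 fixed by 2)
#5 stroke→J2  (1-jn J2 has f-setter on 2)
#0 stroke→J1  (GY1: gyrator matches bond 1)
#3 stroke→I1  (0-jn J1 has e-setter on 0)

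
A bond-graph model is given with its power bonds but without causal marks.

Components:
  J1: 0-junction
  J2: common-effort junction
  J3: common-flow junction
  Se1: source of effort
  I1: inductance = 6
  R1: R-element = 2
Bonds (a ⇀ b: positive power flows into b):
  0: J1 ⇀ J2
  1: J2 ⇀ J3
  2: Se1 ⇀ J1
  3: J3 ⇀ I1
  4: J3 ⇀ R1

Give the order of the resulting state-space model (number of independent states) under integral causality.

b2 stroke at J1  (source Se1 imposes e)
b0 stroke at J2  (J1 effort already set via bond 2)
b1 stroke at J3  (J2: bond 0 brought effort, rest push out)
b3 stroke at I1  (I1 outputs flow p/I1)
b4 stroke at J3  (J3 flow already set via bond 3)

1  (I1 all integral)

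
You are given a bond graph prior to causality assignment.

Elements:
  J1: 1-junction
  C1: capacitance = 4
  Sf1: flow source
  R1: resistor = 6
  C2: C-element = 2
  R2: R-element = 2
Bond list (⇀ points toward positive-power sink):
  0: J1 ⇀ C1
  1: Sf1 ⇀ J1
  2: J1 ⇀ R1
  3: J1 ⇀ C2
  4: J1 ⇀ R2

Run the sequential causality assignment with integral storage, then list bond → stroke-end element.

β0 |J1
β1 |Sf1
β2 |J1
β3 |J1
β4 |J1

b1 |Sf1  (Sf1 (Sf) sets flow on bond)
b0 |J1  (common-f at J1 fixed by 1)
b2 |J1  (J1 flow already set via bond 1)
b3 |J1  (1-jn J1 has f-setter on 1)
b4 |J1  (J1 flow already set via bond 1)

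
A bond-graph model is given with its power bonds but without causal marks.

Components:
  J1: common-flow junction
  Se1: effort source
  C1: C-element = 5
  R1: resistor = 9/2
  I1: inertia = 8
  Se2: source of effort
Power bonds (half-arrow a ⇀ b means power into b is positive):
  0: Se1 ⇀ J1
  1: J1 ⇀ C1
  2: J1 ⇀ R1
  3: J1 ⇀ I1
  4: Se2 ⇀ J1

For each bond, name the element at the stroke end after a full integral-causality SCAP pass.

bond 0 |J1
bond 1 |J1
bond 2 |J1
bond 3 |I1
bond 4 |J1

#0 stroke→J1  (Se1: effort source, stroke at far end)
#4 stroke→J1  (Se2 fixes effort; stroke away)
#1 stroke→J1  (C1 integral (e out))
#3 stroke→I1  (I1 integral (f out))
#2 stroke→J1  (J1: bond 3 brought flow, rest push out)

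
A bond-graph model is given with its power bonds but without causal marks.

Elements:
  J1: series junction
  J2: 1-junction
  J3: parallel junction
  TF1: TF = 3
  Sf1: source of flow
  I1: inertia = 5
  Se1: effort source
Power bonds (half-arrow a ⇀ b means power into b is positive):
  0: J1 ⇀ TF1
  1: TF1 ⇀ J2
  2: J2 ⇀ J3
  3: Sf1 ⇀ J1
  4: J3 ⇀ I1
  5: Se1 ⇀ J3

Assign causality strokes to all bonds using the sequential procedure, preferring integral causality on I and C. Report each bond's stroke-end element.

b0 stroke at J1
b1 stroke at TF1
b2 stroke at J2
b3 stroke at Sf1
b4 stroke at I1
b5 stroke at J3

bond 3 stroke at Sf1  (Sf1 (Sf) sets flow on bond)
bond 5 stroke at J3  (Se1 fixes effort; stroke away)
bond 0 stroke at J1  (J1 flow already set via bond 3)
bond 2 stroke at J2  (0-jn J3 has e-setter on 5)
bond 4 stroke at I1  (J3 effort already set via bond 5)
bond 1 stroke at TF1  (TF TF1: opposite of bond 0)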